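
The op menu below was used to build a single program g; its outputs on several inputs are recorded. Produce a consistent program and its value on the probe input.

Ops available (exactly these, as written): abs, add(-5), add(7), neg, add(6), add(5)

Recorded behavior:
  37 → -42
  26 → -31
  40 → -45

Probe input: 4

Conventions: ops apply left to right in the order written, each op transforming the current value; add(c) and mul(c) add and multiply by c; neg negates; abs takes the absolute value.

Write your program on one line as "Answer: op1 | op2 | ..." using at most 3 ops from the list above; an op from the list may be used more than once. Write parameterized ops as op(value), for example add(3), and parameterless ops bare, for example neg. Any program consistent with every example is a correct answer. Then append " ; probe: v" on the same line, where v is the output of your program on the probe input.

add(5) | neg ; probe: -9

Check, running the answer program on each example:
  37 -> 42 -> -42
  26 -> 31 -> -31
  40 -> 45 -> -45
  probe: 4 -> 9 -> -9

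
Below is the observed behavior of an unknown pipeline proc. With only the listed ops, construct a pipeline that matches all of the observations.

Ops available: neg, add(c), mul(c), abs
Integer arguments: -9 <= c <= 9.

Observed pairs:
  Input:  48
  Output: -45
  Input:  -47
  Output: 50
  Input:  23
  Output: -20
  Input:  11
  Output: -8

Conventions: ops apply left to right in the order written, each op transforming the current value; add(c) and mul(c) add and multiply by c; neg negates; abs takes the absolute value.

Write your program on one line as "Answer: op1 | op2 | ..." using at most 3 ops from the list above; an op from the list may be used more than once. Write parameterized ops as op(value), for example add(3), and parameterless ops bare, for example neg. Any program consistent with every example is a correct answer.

add(-2) | add(-1) | neg

Check, running the answer program on each example:
  48 -> 46 -> 45 -> -45
  -47 -> -49 -> -50 -> 50
  23 -> 21 -> 20 -> -20
  11 -> 9 -> 8 -> -8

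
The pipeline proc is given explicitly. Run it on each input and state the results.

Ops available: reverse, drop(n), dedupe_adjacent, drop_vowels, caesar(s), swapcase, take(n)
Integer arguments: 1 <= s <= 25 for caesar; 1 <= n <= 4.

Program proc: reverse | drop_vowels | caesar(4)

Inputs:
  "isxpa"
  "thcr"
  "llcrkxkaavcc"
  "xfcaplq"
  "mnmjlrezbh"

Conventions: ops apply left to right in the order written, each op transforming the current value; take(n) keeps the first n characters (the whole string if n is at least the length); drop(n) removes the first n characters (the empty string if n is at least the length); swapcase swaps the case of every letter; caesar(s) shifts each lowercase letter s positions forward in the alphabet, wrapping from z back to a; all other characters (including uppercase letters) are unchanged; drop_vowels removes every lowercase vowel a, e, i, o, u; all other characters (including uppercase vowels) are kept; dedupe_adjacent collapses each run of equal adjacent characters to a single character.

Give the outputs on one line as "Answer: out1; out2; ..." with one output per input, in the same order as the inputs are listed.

"tbw"; "vglx"; "ggzobovgpp"; "uptgjb"; "lfdvpnqrq"

Execution, op by op:
  "isxpa" -> "apxsi" -> "pxs" -> "tbw"
  "thcr" -> "rcht" -> "rcht" -> "vglx"
  "llcrkxkaavcc" -> "ccvaakxkrcll" -> "ccvkxkrcll" -> "ggzobovgpp"
  "xfcaplq" -> "qlpacfx" -> "qlpcfx" -> "uptgjb"
  "mnmjlrezbh" -> "hbzerljmnm" -> "hbzrljmnm" -> "lfdvpnqrq"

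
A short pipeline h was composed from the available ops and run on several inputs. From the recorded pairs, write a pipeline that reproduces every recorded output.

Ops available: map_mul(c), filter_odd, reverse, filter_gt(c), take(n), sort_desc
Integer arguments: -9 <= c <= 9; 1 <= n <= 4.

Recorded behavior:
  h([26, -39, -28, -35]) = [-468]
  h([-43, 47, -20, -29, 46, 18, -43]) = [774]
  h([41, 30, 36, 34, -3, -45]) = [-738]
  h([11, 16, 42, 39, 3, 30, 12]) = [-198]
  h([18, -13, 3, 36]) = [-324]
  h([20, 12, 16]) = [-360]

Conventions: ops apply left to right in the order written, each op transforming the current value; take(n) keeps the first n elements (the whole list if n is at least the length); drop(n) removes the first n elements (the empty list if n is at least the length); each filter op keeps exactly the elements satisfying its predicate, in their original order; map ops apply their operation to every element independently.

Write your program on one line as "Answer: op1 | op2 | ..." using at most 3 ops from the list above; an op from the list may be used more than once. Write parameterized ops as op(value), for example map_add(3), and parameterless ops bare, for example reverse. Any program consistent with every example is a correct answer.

map_mul(-3) | take(1) | map_mul(6)

Check, running the answer program on each example:
  [26, -39, -28, -35] -> [-78, 117, 84, 105] -> [-78] -> [-468]
  [-43, 47, -20, -29, 46, 18, -43] -> [129, -141, 60, 87, -138, -54, 129] -> [129] -> [774]
  [41, 30, 36, 34, -3, -45] -> [-123, -90, -108, -102, 9, 135] -> [-123] -> [-738]
  [11, 16, 42, 39, 3, 30, 12] -> [-33, -48, -126, -117, -9, -90, -36] -> [-33] -> [-198]
  [18, -13, 3, 36] -> [-54, 39, -9, -108] -> [-54] -> [-324]
  [20, 12, 16] -> [-60, -36, -48] -> [-60] -> [-360]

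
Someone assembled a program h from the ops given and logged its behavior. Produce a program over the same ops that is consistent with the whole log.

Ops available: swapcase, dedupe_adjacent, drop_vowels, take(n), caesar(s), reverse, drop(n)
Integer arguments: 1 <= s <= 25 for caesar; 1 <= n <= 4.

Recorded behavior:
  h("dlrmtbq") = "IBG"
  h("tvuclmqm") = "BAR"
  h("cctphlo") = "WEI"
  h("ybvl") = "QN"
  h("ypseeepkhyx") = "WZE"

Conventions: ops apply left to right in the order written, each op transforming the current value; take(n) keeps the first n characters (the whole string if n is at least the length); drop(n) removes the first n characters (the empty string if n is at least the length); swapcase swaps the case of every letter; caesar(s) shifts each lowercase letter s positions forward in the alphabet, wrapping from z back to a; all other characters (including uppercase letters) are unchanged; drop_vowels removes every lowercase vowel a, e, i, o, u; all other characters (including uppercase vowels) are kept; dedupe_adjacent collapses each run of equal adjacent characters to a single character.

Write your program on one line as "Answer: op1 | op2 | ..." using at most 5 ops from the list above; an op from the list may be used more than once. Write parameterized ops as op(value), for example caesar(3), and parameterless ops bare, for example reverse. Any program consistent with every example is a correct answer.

reverse | caesar(15) | drop(2) | take(3) | swapcase

Check, running the answer program on each example:
  "dlrmtbq" -> "qbtmrld" -> "fqibgas" -> "ibgas" -> "ibg" -> "IBG"
  "tvuclmqm" -> "mqmlcuvt" -> "bfbarjki" -> "barjki" -> "bar" -> "BAR"
  "cctphlo" -> "olhptcc" -> "daweirr" -> "weirr" -> "wei" -> "WEI"
  "ybvl" -> "lvby" -> "akqn" -> "qn" -> "qn" -> "QN"
  "ypseeepkhyx" -> "xyhkpeeespy" -> "mnwzettthen" -> "wzettthen" -> "wze" -> "WZE"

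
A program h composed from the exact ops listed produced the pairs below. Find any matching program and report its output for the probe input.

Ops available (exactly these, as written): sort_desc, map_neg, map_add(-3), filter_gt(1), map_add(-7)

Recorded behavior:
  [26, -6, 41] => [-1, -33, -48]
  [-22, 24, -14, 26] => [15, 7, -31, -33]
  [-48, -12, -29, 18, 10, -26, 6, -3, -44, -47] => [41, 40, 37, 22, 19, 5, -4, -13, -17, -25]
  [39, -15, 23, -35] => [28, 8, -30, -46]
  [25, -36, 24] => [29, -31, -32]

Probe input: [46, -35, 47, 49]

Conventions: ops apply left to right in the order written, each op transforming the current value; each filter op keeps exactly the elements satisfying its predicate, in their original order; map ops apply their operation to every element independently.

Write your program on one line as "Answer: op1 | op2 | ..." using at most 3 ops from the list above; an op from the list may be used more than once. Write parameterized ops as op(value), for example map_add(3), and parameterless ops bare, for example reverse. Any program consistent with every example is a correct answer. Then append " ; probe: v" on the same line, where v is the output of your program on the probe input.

map_neg | map_add(-7) | sort_desc ; probe: [28, -53, -54, -56]

Check, running the answer program on each example:
  [26, -6, 41] -> [-26, 6, -41] -> [-33, -1, -48] -> [-1, -33, -48]
  [-22, 24, -14, 26] -> [22, -24, 14, -26] -> [15, -31, 7, -33] -> [15, 7, -31, -33]
  [-48, -12, -29, 18, 10, -26, 6, -3, -44, -47] -> [48, 12, 29, -18, -10, 26, -6, 3, 44, 47] -> [41, 5, 22, -25, -17, 19, -13, -4, 37, 40] -> [41, 40, 37, 22, 19, 5, -4, -13, -17, -25]
  [39, -15, 23, -35] -> [-39, 15, -23, 35] -> [-46, 8, -30, 28] -> [28, 8, -30, -46]
  [25, -36, 24] -> [-25, 36, -24] -> [-32, 29, -31] -> [29, -31, -32]
  probe: [46, -35, 47, 49] -> [-46, 35, -47, -49] -> [-53, 28, -54, -56] -> [28, -53, -54, -56]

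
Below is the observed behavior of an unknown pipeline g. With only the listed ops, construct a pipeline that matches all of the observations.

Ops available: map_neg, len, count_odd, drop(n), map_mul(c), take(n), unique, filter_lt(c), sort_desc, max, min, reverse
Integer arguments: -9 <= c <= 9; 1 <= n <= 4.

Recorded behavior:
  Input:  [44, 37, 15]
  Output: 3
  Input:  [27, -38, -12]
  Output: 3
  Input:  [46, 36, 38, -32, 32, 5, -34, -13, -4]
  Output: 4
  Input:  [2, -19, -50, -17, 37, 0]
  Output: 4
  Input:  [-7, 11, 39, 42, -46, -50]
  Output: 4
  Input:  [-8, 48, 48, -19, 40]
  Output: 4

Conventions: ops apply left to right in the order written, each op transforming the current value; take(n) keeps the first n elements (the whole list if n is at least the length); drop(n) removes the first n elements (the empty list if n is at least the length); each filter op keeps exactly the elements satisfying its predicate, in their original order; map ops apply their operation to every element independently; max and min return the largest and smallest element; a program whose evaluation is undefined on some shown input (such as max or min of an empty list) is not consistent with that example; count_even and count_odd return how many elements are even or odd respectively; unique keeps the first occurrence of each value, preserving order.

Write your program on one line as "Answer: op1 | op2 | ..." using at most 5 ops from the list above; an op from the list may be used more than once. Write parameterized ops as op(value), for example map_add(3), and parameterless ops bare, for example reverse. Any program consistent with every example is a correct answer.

reverse | unique | map_mul(2) | take(4) | len

Check, running the answer program on each example:
  [44, 37, 15] -> [15, 37, 44] -> [15, 37, 44] -> [30, 74, 88] -> [30, 74, 88] -> 3
  [27, -38, -12] -> [-12, -38, 27] -> [-12, -38, 27] -> [-24, -76, 54] -> [-24, -76, 54] -> 3
  [46, 36, 38, -32, 32, 5, -34, -13, -4] -> [-4, -13, -34, 5, 32, -32, 38, 36, 46] -> [-4, -13, -34, 5, 32, -32, 38, 36, 46] -> [-8, -26, -68, 10, 64, -64, 76, 72, 92] -> [-8, -26, -68, 10] -> 4
  [2, -19, -50, -17, 37, 0] -> [0, 37, -17, -50, -19, 2] -> [0, 37, -17, -50, -19, 2] -> [0, 74, -34, -100, -38, 4] -> [0, 74, -34, -100] -> 4
  [-7, 11, 39, 42, -46, -50] -> [-50, -46, 42, 39, 11, -7] -> [-50, -46, 42, 39, 11, -7] -> [-100, -92, 84, 78, 22, -14] -> [-100, -92, 84, 78] -> 4
  [-8, 48, 48, -19, 40] -> [40, -19, 48, 48, -8] -> [40, -19, 48, -8] -> [80, -38, 96, -16] -> [80, -38, 96, -16] -> 4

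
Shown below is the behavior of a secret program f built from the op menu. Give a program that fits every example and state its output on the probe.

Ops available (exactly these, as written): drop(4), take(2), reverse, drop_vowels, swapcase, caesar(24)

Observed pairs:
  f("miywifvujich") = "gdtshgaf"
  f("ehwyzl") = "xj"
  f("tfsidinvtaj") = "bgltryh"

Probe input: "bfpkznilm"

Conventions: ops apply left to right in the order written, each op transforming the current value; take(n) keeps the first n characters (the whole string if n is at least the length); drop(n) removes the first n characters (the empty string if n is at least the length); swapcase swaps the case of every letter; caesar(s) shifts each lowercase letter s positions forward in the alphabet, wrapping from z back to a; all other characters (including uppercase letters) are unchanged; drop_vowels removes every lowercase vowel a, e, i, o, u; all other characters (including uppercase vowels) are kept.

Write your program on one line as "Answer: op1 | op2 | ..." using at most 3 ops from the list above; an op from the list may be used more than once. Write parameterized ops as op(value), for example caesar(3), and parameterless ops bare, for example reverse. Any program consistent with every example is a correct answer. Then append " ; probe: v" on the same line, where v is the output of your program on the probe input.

caesar(24) | drop(4) ; probe: "xlgjk"

Check, running the answer program on each example:
  "miywifvujich" -> "kgwugdtshgaf" -> "gdtshgaf"
  "ehwyzl" -> "cfuwxj" -> "xj"
  "tfsidinvtaj" -> "rdqgbgltryh" -> "bgltryh"
  probe: "bfpkznilm" -> "zdnixlgjk" -> "xlgjk"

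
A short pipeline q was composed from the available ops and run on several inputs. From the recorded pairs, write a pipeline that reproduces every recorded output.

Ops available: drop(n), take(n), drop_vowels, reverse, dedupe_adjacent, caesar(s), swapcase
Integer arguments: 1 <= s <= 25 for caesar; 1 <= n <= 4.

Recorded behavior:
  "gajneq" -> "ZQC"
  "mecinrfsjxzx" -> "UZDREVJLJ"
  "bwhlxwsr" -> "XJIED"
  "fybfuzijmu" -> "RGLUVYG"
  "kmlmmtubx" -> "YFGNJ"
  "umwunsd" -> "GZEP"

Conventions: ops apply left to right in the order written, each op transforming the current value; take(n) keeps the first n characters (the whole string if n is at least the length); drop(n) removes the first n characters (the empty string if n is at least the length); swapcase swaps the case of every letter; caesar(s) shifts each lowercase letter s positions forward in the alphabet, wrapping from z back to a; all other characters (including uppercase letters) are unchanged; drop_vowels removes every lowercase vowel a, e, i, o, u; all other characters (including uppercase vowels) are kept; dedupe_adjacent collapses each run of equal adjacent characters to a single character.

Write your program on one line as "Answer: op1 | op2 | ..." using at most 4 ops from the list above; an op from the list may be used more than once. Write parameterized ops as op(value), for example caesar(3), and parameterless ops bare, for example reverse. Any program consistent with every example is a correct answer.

caesar(12) | swapcase | drop(3) | dedupe_adjacent

Check, running the answer program on each example:
  "gajneq" -> "smvzqc" -> "SMVZQC" -> "ZQC" -> "ZQC"
  "mecinrfsjxzx" -> "yqouzdrevjlj" -> "YQOUZDREVJLJ" -> "UZDREVJLJ" -> "UZDREVJLJ"
  "bwhlxwsr" -> "nitxjied" -> "NITXJIED" -> "XJIED" -> "XJIED"
  "fybfuzijmu" -> "rknrgluvyg" -> "RKNRGLUVYG" -> "RGLUVYG" -> "RGLUVYG"
  "kmlmmtubx" -> "wyxyyfgnj" -> "WYXYYFGNJ" -> "YYFGNJ" -> "YFGNJ"
  "umwunsd" -> "gyigzep" -> "GYIGZEP" -> "GZEP" -> "GZEP"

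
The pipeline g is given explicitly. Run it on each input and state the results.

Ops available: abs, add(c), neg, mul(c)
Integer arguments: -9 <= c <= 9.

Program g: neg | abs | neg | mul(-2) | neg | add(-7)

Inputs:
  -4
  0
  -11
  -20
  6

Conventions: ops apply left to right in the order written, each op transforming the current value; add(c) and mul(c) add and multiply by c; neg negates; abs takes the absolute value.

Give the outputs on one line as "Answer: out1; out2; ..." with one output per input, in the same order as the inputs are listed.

-15; -7; -29; -47; -19

Execution, op by op:
  -4 -> 4 -> 4 -> -4 -> 8 -> -8 -> -15
  0 -> 0 -> 0 -> 0 -> 0 -> 0 -> -7
  -11 -> 11 -> 11 -> -11 -> 22 -> -22 -> -29
  -20 -> 20 -> 20 -> -20 -> 40 -> -40 -> -47
  6 -> -6 -> 6 -> -6 -> 12 -> -12 -> -19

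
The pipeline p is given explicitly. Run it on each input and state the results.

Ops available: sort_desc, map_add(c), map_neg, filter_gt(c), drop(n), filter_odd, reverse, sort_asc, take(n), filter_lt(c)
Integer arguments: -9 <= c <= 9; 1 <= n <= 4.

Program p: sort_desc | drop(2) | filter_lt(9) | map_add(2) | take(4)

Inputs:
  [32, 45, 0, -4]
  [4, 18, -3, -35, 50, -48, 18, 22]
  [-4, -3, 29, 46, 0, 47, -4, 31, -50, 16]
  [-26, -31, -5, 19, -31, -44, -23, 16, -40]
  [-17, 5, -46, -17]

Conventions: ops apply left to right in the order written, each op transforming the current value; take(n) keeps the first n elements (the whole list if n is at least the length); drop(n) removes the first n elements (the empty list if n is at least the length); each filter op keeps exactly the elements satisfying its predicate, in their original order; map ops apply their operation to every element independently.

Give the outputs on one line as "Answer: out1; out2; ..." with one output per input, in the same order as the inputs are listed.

[2, -2]; [6, -1, -33, -46]; [2, -1, -2, -2]; [-3, -21, -24, -29]; [-15, -44]

Execution, op by op:
  [32, 45, 0, -4] -> [45, 32, 0, -4] -> [0, -4] -> [0, -4] -> [2, -2] -> [2, -2]
  [4, 18, -3, -35, 50, -48, 18, 22] -> [50, 22, 18, 18, 4, -3, -35, -48] -> [18, 18, 4, -3, -35, -48] -> [4, -3, -35, -48] -> [6, -1, -33, -46] -> [6, -1, -33, -46]
  [-4, -3, 29, 46, 0, 47, -4, 31, -50, 16] -> [47, 46, 31, 29, 16, 0, -3, -4, -4, -50] -> [31, 29, 16, 0, -3, -4, -4, -50] -> [0, -3, -4, -4, -50] -> [2, -1, -2, -2, -48] -> [2, -1, -2, -2]
  [-26, -31, -5, 19, -31, -44, -23, 16, -40] -> [19, 16, -5, -23, -26, -31, -31, -40, -44] -> [-5, -23, -26, -31, -31, -40, -44] -> [-5, -23, -26, -31, -31, -40, -44] -> [-3, -21, -24, -29, -29, -38, -42] -> [-3, -21, -24, -29]
  [-17, 5, -46, -17] -> [5, -17, -17, -46] -> [-17, -46] -> [-17, -46] -> [-15, -44] -> [-15, -44]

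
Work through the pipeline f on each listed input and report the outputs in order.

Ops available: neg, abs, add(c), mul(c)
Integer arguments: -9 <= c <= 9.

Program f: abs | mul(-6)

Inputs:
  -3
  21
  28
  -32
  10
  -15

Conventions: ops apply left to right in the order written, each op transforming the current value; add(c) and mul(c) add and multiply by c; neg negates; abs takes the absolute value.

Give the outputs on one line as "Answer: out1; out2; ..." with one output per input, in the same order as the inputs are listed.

-18; -126; -168; -192; -60; -90

Execution, op by op:
  -3 -> 3 -> -18
  21 -> 21 -> -126
  28 -> 28 -> -168
  -32 -> 32 -> -192
  10 -> 10 -> -60
  -15 -> 15 -> -90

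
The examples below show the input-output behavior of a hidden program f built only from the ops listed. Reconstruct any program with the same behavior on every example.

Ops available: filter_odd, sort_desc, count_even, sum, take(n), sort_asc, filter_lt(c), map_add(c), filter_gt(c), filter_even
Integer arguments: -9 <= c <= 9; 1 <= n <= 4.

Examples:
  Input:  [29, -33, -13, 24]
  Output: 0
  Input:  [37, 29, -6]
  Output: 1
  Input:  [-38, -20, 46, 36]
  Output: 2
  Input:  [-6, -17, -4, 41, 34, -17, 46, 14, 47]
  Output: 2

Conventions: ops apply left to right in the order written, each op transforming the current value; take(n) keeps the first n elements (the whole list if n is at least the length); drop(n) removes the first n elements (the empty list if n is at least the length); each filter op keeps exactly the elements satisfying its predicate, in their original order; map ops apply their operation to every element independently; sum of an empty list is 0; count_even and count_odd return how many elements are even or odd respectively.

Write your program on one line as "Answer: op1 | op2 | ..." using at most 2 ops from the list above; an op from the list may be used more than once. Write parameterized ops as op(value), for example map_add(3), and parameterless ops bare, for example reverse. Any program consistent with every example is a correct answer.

filter_lt(8) | count_even

Check, running the answer program on each example:
  [29, -33, -13, 24] -> [-33, -13] -> 0
  [37, 29, -6] -> [-6] -> 1
  [-38, -20, 46, 36] -> [-38, -20] -> 2
  [-6, -17, -4, 41, 34, -17, 46, 14, 47] -> [-6, -17, -4, -17] -> 2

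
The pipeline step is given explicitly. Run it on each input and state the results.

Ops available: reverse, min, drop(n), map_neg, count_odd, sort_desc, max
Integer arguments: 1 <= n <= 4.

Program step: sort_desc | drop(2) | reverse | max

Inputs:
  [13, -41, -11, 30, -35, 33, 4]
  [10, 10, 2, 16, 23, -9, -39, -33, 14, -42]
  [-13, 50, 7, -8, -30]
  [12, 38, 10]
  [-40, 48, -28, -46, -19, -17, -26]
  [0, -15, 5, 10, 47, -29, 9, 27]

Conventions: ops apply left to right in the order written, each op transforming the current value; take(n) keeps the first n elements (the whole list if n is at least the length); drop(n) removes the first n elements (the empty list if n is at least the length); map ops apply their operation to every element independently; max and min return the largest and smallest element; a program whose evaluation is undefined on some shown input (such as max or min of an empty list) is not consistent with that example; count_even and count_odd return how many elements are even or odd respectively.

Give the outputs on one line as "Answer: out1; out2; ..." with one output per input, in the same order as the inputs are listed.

13; 14; -8; 10; -19; 10

Execution, op by op:
  [13, -41, -11, 30, -35, 33, 4] -> [33, 30, 13, 4, -11, -35, -41] -> [13, 4, -11, -35, -41] -> [-41, -35, -11, 4, 13] -> 13
  [10, 10, 2, 16, 23, -9, -39, -33, 14, -42] -> [23, 16, 14, 10, 10, 2, -9, -33, -39, -42] -> [14, 10, 10, 2, -9, -33, -39, -42] -> [-42, -39, -33, -9, 2, 10, 10, 14] -> 14
  [-13, 50, 7, -8, -30] -> [50, 7, -8, -13, -30] -> [-8, -13, -30] -> [-30, -13, -8] -> -8
  [12, 38, 10] -> [38, 12, 10] -> [10] -> [10] -> 10
  [-40, 48, -28, -46, -19, -17, -26] -> [48, -17, -19, -26, -28, -40, -46] -> [-19, -26, -28, -40, -46] -> [-46, -40, -28, -26, -19] -> -19
  [0, -15, 5, 10, 47, -29, 9, 27] -> [47, 27, 10, 9, 5, 0, -15, -29] -> [10, 9, 5, 0, -15, -29] -> [-29, -15, 0, 5, 9, 10] -> 10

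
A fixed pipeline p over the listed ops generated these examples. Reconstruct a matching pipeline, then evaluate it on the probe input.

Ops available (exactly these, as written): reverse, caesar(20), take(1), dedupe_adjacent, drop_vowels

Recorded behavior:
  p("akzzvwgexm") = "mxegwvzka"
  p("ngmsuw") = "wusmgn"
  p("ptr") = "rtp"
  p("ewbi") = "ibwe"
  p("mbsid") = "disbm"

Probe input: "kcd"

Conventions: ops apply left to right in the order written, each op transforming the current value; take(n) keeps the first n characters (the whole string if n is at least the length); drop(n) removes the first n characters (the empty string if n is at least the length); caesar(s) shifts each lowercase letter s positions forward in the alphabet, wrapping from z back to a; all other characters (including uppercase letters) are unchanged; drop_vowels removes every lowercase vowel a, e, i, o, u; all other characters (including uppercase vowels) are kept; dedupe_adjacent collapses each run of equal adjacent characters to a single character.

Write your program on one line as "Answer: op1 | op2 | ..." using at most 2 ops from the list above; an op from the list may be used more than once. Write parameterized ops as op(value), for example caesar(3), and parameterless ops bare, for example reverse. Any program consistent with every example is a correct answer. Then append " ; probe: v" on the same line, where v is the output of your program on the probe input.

reverse | dedupe_adjacent ; probe: "dck"

Check, running the answer program on each example:
  "akzzvwgexm" -> "mxegwvzzka" -> "mxegwvzka"
  "ngmsuw" -> "wusmgn" -> "wusmgn"
  "ptr" -> "rtp" -> "rtp"
  "ewbi" -> "ibwe" -> "ibwe"
  "mbsid" -> "disbm" -> "disbm"
  probe: "kcd" -> "dck" -> "dck"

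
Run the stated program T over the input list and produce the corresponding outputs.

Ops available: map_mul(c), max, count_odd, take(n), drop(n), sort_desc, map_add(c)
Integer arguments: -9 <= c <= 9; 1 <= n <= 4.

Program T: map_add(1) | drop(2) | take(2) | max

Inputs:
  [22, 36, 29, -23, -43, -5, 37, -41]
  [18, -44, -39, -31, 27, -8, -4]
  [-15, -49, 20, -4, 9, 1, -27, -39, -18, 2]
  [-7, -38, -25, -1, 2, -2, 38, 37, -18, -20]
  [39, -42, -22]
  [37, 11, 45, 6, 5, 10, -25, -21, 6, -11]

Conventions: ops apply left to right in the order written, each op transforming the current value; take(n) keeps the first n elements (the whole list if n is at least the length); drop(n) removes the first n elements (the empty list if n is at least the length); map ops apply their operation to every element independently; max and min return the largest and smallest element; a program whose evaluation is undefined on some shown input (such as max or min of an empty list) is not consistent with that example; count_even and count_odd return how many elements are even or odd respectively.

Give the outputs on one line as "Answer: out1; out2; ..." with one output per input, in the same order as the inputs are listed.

30; -30; 21; 0; -21; 46

Execution, op by op:
  [22, 36, 29, -23, -43, -5, 37, -41] -> [23, 37, 30, -22, -42, -4, 38, -40] -> [30, -22, -42, -4, 38, -40] -> [30, -22] -> 30
  [18, -44, -39, -31, 27, -8, -4] -> [19, -43, -38, -30, 28, -7, -3] -> [-38, -30, 28, -7, -3] -> [-38, -30] -> -30
  [-15, -49, 20, -4, 9, 1, -27, -39, -18, 2] -> [-14, -48, 21, -3, 10, 2, -26, -38, -17, 3] -> [21, -3, 10, 2, -26, -38, -17, 3] -> [21, -3] -> 21
  [-7, -38, -25, -1, 2, -2, 38, 37, -18, -20] -> [-6, -37, -24, 0, 3, -1, 39, 38, -17, -19] -> [-24, 0, 3, -1, 39, 38, -17, -19] -> [-24, 0] -> 0
  [39, -42, -22] -> [40, -41, -21] -> [-21] -> [-21] -> -21
  [37, 11, 45, 6, 5, 10, -25, -21, 6, -11] -> [38, 12, 46, 7, 6, 11, -24, -20, 7, -10] -> [46, 7, 6, 11, -24, -20, 7, -10] -> [46, 7] -> 46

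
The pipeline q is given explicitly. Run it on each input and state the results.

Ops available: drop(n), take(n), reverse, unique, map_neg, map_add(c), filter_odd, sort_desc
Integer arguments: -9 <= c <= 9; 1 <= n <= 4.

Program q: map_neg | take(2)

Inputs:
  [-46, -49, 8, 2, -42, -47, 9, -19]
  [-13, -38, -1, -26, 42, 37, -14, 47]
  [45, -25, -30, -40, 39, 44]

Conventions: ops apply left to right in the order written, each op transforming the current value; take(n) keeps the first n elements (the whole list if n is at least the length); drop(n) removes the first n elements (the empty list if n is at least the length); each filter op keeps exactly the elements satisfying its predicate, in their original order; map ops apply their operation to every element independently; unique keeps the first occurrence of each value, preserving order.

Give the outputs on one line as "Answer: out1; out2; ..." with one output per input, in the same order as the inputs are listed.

Execution, op by op:
  [-46, -49, 8, 2, -42, -47, 9, -19] -> [46, 49, -8, -2, 42, 47, -9, 19] -> [46, 49]
  [-13, -38, -1, -26, 42, 37, -14, 47] -> [13, 38, 1, 26, -42, -37, 14, -47] -> [13, 38]
  [45, -25, -30, -40, 39, 44] -> [-45, 25, 30, 40, -39, -44] -> [-45, 25]

[46, 49]; [13, 38]; [-45, 25]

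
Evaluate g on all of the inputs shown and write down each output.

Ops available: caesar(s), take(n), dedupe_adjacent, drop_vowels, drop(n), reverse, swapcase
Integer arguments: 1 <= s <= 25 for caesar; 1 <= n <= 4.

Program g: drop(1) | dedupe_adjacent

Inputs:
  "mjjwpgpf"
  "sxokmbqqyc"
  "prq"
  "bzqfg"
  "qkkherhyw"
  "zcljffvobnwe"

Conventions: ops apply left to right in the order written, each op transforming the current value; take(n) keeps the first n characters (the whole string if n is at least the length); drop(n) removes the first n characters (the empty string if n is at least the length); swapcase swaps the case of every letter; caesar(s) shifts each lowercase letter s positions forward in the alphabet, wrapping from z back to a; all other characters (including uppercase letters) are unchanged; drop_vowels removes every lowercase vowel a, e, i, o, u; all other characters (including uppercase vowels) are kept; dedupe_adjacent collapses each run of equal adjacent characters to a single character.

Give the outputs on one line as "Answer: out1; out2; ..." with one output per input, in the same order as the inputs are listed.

"jwpgpf"; "xokmbqyc"; "rq"; "zqfg"; "kherhyw"; "cljfvobnwe"

Execution, op by op:
  "mjjwpgpf" -> "jjwpgpf" -> "jwpgpf"
  "sxokmbqqyc" -> "xokmbqqyc" -> "xokmbqyc"
  "prq" -> "rq" -> "rq"
  "bzqfg" -> "zqfg" -> "zqfg"
  "qkkherhyw" -> "kkherhyw" -> "kherhyw"
  "zcljffvobnwe" -> "cljffvobnwe" -> "cljfvobnwe"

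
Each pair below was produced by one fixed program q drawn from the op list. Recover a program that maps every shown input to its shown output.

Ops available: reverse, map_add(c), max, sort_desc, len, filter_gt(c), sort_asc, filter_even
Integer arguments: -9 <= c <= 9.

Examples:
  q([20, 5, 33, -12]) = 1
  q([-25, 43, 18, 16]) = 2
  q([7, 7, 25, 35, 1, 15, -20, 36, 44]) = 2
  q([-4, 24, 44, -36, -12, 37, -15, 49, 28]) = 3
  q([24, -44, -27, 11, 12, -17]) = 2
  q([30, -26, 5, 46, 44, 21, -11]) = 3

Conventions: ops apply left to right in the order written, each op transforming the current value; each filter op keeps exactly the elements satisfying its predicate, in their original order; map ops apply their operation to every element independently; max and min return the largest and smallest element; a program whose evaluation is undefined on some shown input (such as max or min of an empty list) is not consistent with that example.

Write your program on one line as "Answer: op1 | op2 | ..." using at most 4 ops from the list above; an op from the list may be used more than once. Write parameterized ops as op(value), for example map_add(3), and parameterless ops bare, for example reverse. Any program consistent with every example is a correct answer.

filter_gt(-4) | filter_even | len

Check, running the answer program on each example:
  [20, 5, 33, -12] -> [20, 5, 33] -> [20] -> 1
  [-25, 43, 18, 16] -> [43, 18, 16] -> [18, 16] -> 2
  [7, 7, 25, 35, 1, 15, -20, 36, 44] -> [7, 7, 25, 35, 1, 15, 36, 44] -> [36, 44] -> 2
  [-4, 24, 44, -36, -12, 37, -15, 49, 28] -> [24, 44, 37, 49, 28] -> [24, 44, 28] -> 3
  [24, -44, -27, 11, 12, -17] -> [24, 11, 12] -> [24, 12] -> 2
  [30, -26, 5, 46, 44, 21, -11] -> [30, 5, 46, 44, 21] -> [30, 46, 44] -> 3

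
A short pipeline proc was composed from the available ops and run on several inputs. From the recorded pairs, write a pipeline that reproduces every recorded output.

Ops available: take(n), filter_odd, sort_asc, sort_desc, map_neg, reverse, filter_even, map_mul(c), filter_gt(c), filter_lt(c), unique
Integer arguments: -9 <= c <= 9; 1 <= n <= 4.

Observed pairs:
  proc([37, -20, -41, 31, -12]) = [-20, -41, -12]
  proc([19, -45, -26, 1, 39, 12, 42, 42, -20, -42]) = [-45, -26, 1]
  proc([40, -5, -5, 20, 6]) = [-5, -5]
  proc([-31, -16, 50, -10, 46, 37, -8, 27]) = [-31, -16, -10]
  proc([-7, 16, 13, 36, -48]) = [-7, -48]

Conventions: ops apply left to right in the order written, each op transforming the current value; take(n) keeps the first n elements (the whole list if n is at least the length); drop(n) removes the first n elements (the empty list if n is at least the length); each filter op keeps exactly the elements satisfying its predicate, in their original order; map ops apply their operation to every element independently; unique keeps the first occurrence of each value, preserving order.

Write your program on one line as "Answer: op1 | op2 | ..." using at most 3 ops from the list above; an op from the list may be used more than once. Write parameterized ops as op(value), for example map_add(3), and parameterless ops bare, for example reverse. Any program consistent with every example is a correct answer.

filter_lt(2) | take(3)

Check, running the answer program on each example:
  [37, -20, -41, 31, -12] -> [-20, -41, -12] -> [-20, -41, -12]
  [19, -45, -26, 1, 39, 12, 42, 42, -20, -42] -> [-45, -26, 1, -20, -42] -> [-45, -26, 1]
  [40, -5, -5, 20, 6] -> [-5, -5] -> [-5, -5]
  [-31, -16, 50, -10, 46, 37, -8, 27] -> [-31, -16, -10, -8] -> [-31, -16, -10]
  [-7, 16, 13, 36, -48] -> [-7, -48] -> [-7, -48]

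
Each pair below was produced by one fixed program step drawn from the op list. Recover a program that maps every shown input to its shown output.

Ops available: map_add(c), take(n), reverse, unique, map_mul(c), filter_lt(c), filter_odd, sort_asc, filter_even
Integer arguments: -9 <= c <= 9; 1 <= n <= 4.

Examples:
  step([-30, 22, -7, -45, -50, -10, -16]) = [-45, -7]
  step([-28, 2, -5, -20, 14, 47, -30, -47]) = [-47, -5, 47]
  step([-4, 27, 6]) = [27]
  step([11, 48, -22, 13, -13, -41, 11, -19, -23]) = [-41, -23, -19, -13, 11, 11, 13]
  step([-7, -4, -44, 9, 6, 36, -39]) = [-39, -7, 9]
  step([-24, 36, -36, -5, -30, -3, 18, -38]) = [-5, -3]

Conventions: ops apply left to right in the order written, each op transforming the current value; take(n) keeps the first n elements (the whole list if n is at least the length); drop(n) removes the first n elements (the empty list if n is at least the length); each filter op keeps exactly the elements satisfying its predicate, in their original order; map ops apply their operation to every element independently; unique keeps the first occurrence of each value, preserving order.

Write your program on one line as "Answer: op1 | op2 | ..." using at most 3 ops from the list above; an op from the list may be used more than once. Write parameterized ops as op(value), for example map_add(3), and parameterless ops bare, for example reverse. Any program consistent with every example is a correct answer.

reverse | sort_asc | filter_odd

Check, running the answer program on each example:
  [-30, 22, -7, -45, -50, -10, -16] -> [-16, -10, -50, -45, -7, 22, -30] -> [-50, -45, -30, -16, -10, -7, 22] -> [-45, -7]
  [-28, 2, -5, -20, 14, 47, -30, -47] -> [-47, -30, 47, 14, -20, -5, 2, -28] -> [-47, -30, -28, -20, -5, 2, 14, 47] -> [-47, -5, 47]
  [-4, 27, 6] -> [6, 27, -4] -> [-4, 6, 27] -> [27]
  [11, 48, -22, 13, -13, -41, 11, -19, -23] -> [-23, -19, 11, -41, -13, 13, -22, 48, 11] -> [-41, -23, -22, -19, -13, 11, 11, 13, 48] -> [-41, -23, -19, -13, 11, 11, 13]
  [-7, -4, -44, 9, 6, 36, -39] -> [-39, 36, 6, 9, -44, -4, -7] -> [-44, -39, -7, -4, 6, 9, 36] -> [-39, -7, 9]
  [-24, 36, -36, -5, -30, -3, 18, -38] -> [-38, 18, -3, -30, -5, -36, 36, -24] -> [-38, -36, -30, -24, -5, -3, 18, 36] -> [-5, -3]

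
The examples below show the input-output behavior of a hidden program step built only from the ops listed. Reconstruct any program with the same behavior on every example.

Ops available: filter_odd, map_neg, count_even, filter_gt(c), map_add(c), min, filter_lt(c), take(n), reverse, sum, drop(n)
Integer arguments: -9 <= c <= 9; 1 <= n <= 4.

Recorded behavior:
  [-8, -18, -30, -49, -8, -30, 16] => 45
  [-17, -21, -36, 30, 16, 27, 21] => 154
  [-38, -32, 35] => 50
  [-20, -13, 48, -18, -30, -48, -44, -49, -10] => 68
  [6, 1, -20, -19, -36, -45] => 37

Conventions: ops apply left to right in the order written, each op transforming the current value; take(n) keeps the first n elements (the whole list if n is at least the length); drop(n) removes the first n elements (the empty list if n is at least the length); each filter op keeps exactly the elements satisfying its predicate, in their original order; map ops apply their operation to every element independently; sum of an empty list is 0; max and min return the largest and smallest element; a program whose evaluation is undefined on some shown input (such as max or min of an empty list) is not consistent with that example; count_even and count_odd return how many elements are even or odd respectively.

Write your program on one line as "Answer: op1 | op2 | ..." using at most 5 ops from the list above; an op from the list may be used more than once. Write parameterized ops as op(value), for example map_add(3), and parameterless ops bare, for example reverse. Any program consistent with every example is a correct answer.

map_add(6) | map_add(9) | filter_gt(3) | sum

Check, running the answer program on each example:
  [-8, -18, -30, -49, -8, -30, 16] -> [-2, -12, -24, -43, -2, -24, 22] -> [7, -3, -15, -34, 7, -15, 31] -> [7, 7, 31] -> 45
  [-17, -21, -36, 30, 16, 27, 21] -> [-11, -15, -30, 36, 22, 33, 27] -> [-2, -6, -21, 45, 31, 42, 36] -> [45, 31, 42, 36] -> 154
  [-38, -32, 35] -> [-32, -26, 41] -> [-23, -17, 50] -> [50] -> 50
  [-20, -13, 48, -18, -30, -48, -44, -49, -10] -> [-14, -7, 54, -12, -24, -42, -38, -43, -4] -> [-5, 2, 63, -3, -15, -33, -29, -34, 5] -> [63, 5] -> 68
  [6, 1, -20, -19, -36, -45] -> [12, 7, -14, -13, -30, -39] -> [21, 16, -5, -4, -21, -30] -> [21, 16] -> 37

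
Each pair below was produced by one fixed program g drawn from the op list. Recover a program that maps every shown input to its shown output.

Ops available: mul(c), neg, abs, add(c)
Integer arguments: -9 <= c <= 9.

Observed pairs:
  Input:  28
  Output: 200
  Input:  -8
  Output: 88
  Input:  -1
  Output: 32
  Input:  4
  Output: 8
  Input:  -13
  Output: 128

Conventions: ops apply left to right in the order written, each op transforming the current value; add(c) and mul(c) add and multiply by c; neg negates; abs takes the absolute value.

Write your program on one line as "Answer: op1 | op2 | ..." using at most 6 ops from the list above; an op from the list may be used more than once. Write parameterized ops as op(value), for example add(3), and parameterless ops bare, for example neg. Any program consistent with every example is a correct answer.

neg | add(3) | neg | mul(8) | abs

Check, running the answer program on each example:
  28 -> -28 -> -25 -> 25 -> 200 -> 200
  -8 -> 8 -> 11 -> -11 -> -88 -> 88
  -1 -> 1 -> 4 -> -4 -> -32 -> 32
  4 -> -4 -> -1 -> 1 -> 8 -> 8
  -13 -> 13 -> 16 -> -16 -> -128 -> 128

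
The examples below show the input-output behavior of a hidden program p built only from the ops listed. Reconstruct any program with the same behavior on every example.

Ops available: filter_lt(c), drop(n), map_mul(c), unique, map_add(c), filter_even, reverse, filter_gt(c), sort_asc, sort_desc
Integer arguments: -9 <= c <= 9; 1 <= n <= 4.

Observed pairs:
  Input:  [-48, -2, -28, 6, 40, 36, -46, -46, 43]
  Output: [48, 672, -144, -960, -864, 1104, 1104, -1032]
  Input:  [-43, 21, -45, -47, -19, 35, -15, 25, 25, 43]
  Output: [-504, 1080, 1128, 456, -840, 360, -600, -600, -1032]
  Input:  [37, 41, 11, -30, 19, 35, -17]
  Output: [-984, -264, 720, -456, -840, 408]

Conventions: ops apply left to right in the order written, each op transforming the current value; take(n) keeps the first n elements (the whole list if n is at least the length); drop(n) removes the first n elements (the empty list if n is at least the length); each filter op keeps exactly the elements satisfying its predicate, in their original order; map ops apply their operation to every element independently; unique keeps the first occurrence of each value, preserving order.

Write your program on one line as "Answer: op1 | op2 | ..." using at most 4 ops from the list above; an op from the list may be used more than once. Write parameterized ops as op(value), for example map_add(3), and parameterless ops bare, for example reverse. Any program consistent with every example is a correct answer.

map_mul(-4) | map_mul(6) | drop(1)

Check, running the answer program on each example:
  [-48, -2, -28, 6, 40, 36, -46, -46, 43] -> [192, 8, 112, -24, -160, -144, 184, 184, -172] -> [1152, 48, 672, -144, -960, -864, 1104, 1104, -1032] -> [48, 672, -144, -960, -864, 1104, 1104, -1032]
  [-43, 21, -45, -47, -19, 35, -15, 25, 25, 43] -> [172, -84, 180, 188, 76, -140, 60, -100, -100, -172] -> [1032, -504, 1080, 1128, 456, -840, 360, -600, -600, -1032] -> [-504, 1080, 1128, 456, -840, 360, -600, -600, -1032]
  [37, 41, 11, -30, 19, 35, -17] -> [-148, -164, -44, 120, -76, -140, 68] -> [-888, -984, -264, 720, -456, -840, 408] -> [-984, -264, 720, -456, -840, 408]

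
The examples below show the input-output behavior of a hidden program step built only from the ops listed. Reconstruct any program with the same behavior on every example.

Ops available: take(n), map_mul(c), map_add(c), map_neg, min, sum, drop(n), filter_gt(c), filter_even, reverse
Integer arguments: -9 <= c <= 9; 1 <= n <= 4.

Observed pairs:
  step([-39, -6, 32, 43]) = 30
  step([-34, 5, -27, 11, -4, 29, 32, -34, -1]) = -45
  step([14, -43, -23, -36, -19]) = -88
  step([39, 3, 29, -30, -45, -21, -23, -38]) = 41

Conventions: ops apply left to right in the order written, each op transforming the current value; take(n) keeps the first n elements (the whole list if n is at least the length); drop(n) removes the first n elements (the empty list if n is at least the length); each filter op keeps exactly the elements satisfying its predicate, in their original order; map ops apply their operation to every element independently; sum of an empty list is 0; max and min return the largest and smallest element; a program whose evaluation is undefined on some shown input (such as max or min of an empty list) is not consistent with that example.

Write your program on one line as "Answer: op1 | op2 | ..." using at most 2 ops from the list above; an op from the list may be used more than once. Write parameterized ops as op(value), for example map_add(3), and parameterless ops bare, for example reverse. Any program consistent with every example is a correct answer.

take(4) | sum

Check, running the answer program on each example:
  [-39, -6, 32, 43] -> [-39, -6, 32, 43] -> 30
  [-34, 5, -27, 11, -4, 29, 32, -34, -1] -> [-34, 5, -27, 11] -> -45
  [14, -43, -23, -36, -19] -> [14, -43, -23, -36] -> -88
  [39, 3, 29, -30, -45, -21, -23, -38] -> [39, 3, 29, -30] -> 41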